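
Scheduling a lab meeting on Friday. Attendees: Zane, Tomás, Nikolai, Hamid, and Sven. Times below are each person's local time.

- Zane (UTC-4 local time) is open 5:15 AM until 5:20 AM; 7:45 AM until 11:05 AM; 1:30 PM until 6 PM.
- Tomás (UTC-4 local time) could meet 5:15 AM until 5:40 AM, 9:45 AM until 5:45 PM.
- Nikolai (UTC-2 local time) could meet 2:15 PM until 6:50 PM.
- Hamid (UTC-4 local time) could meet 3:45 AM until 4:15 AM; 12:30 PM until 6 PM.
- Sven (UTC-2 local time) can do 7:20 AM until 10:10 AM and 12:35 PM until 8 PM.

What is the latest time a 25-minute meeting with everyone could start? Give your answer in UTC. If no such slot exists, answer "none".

20:25

Zane in UTC: 09:15-09:20, 11:45-15:05, 17:30-22:00 (add 4h to convert from UTC-4).
Tomás in UTC: 09:15-09:40, 13:45-21:45 (add 4h to convert from UTC-4).
Nikolai in UTC: 16:15-20:50 (add 2h to convert from UTC-2).
Hamid in UTC: 07:45-08:15, 16:30-22:00 (add 4h to convert from UTC-4).
Sven in UTC: 09:20-12:10, 14:35-22:00 (add 2h to convert from UTC-2).
Zane ∩ Tomás: 09:15-09:20, 13:45-15:05, 17:30-21:45.
Zane ∩ Tomás ∩ Nikolai: 17:30-20:50.
Zane ∩ Tomás ∩ Nikolai ∩ Hamid: 17:30-20:50.
Zane ∩ Tomás ∩ Nikolai ∩ Hamid ∩ Sven: 17:30-20:50.
So the common availability across everyone is 17:30-20:50.
The last common window of at least 25 minutes is 17:30-20:50; a 25-minute meeting can start as late as 20:25 and still end by 20:50.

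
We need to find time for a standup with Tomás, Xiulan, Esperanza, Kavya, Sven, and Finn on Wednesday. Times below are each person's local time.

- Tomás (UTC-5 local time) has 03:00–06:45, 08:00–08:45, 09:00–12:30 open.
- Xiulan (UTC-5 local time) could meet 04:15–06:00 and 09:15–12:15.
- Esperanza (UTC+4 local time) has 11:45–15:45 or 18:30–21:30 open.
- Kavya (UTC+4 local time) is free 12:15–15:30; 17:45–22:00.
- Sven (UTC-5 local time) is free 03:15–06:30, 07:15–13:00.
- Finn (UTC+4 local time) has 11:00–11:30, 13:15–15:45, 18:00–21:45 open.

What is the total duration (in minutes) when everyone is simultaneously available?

270

Tomás in UTC: 08:00-11:45, 13:00-13:45, 14:00-17:30 (add 5h to convert from UTC-5).
Xiulan in UTC: 09:15-11:00, 14:15-17:15 (add 5h to convert from UTC-5).
Esperanza in UTC: 07:45-11:45, 14:30-17:30 (subtract 4h to convert from UTC+4).
Kavya in UTC: 08:15-11:30, 13:45-18:00 (subtract 4h to convert from UTC+4).
Sven in UTC: 08:15-11:30, 12:15-18:00 (add 5h to convert from UTC-5).
Finn in UTC: 07:00-07:30, 09:15-11:45, 14:00-17:45 (subtract 4h to convert from UTC+4).
Tomás ∩ Xiulan: 09:15-11:00, 14:15-17:15.
Tomás ∩ Xiulan ∩ Esperanza: 09:15-11:00, 14:30-17:15.
Tomás ∩ Xiulan ∩ Esperanza ∩ Kavya: 09:15-11:00, 14:30-17:15.
Tomás ∩ Xiulan ∩ Esperanza ∩ Kavya ∩ Sven: 09:15-11:00, 14:30-17:15.
Tomás ∩ Xiulan ∩ Esperanza ∩ Kavya ∩ Sven ∩ Finn: 09:15-11:00, 14:30-17:15.
So the common availability across everyone is 09:15-11:00, 14:30-17:15.
Summing the common windows: 105 + 165 = 270 minutes.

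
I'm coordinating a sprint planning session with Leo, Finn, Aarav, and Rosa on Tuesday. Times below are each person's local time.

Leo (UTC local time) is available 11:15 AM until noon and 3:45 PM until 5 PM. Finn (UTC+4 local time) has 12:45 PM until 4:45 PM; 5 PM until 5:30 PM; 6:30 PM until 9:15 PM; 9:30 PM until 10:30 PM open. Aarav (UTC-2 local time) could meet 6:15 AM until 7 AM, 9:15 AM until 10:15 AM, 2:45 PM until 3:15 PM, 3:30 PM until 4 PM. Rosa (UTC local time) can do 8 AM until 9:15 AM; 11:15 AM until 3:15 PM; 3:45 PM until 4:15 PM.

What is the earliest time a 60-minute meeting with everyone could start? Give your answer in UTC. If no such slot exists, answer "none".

none

Leo in UTC: 11:15-12:00, 15:45-17:00.
Finn in UTC: 08:45-12:45, 13:00-13:30, 14:30-17:15, 17:30-18:30 (subtract 4h to convert from UTC+4).
Aarav in UTC: 08:15-09:00, 11:15-12:15, 16:45-17:15, 17:30-18:00 (add 2h to convert from UTC-2).
Rosa in UTC: 08:00-09:15, 11:15-15:15, 15:45-16:15.
Leo ∩ Finn: 11:15-12:00, 15:45-17:00.
Leo ∩ Finn ∩ Aarav: 11:15-12:00, 16:45-17:00.
Leo ∩ Finn ∩ Aarav ∩ Rosa: 11:15-12:00.
No common window is at least 60 minutes long.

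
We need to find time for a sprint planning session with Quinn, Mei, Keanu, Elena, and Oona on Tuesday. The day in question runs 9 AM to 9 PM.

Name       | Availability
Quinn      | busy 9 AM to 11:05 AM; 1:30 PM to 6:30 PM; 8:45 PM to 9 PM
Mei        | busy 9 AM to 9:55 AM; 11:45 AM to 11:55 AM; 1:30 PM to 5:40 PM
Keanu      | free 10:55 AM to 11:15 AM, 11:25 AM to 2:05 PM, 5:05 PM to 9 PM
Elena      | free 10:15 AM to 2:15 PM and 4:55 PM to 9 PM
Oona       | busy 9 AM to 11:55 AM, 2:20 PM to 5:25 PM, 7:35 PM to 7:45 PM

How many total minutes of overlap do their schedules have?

220

Quinn free: 11:05-13:30, 18:30-20:45 (invert busy blocks within the working day).
Mei free: 09:55-11:45, 11:55-13:30, 17:40-21:00 (invert busy blocks within the working day).
Keanu free: 10:55-11:15, 11:25-14:05, 17:05-21:00.
Elena free: 10:15-14:15, 16:55-21:00.
Oona free: 11:55-14:20, 17:25-19:35, 19:45-21:00 (invert busy blocks within the working day).
Quinn ∩ Mei: 11:05-11:45, 11:55-13:30, 18:30-20:45.
Quinn ∩ Mei ∩ Keanu: 11:05-11:15, 11:25-11:45, 11:55-13:30, 18:30-20:45.
Quinn ∩ Mei ∩ Keanu ∩ Elena: 11:05-11:15, 11:25-11:45, 11:55-13:30, 18:30-20:45.
Quinn ∩ Mei ∩ Keanu ∩ Elena ∩ Oona: 11:55-13:30, 18:30-19:35, 19:45-20:45.
Summing the common windows: 95 + 65 + 60 = 220 minutes.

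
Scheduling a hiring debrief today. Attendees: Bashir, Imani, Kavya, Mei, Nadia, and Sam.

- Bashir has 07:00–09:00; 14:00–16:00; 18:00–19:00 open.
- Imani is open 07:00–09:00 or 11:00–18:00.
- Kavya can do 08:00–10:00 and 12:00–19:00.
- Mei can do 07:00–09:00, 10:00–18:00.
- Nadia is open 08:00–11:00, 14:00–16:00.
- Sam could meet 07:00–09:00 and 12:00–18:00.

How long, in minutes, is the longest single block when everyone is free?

120

Bashir ∩ Imani: 07:00-09:00, 14:00-16:00.
Bashir ∩ Imani ∩ Kavya: 08:00-09:00, 14:00-16:00.
Bashir ∩ Imani ∩ Kavya ∩ Mei: 08:00-09:00, 14:00-16:00.
Bashir ∩ Imani ∩ Kavya ∩ Mei ∩ Nadia: 08:00-09:00, 14:00-16:00.
Bashir ∩ Imani ∩ Kavya ∩ Mei ∩ Nadia ∩ Sam: 08:00-09:00, 14:00-16:00.
The longest is 14:00-16:00 at 120 minutes.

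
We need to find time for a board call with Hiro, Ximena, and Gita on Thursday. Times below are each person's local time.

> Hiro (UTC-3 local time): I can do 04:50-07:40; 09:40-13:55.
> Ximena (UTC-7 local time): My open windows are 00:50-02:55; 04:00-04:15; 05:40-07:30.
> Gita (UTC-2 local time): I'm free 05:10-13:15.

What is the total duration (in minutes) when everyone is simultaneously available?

Hiro in UTC: 07:50-10:40, 12:40-16:55 (add 3h to convert from UTC-3).
Ximena in UTC: 07:50-09:55, 11:00-11:15, 12:40-14:30 (add 7h to convert from UTC-7).
Gita in UTC: 07:10-15:15 (add 2h to convert from UTC-2).
Hiro ∩ Ximena: 07:50-09:55, 12:40-14:30.
Hiro ∩ Ximena ∩ Gita: 07:50-09:55, 12:40-14:30.
Summing the common windows: 125 + 110 = 235 minutes.

235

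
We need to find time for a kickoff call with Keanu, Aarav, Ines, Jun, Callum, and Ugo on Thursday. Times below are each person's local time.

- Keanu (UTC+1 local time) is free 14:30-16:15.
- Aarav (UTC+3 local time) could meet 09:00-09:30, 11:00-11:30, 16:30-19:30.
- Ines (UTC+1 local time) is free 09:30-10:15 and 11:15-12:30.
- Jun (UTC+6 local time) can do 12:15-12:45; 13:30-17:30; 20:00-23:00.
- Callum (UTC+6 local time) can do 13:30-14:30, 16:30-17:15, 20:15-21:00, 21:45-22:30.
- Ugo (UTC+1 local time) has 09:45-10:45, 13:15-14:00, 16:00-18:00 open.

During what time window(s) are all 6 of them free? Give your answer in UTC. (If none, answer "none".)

none

Keanu in UTC: 13:30-15:15 (subtract 1h to convert from UTC+1).
Aarav in UTC: 06:00-06:30, 08:00-08:30, 13:30-16:30 (subtract 3h to convert from UTC+3).
Ines in UTC: 08:30-09:15, 10:15-11:30 (subtract 1h to convert from UTC+1).
Jun in UTC: 06:15-06:45, 07:30-11:30, 14:00-17:00 (subtract 6h to convert from UTC+6).
Callum in UTC: 07:30-08:30, 10:30-11:15, 14:15-15:00, 15:45-16:30 (subtract 6h to convert from UTC+6).
Ugo in UTC: 08:45-09:45, 12:15-13:00, 15:00-17:00 (subtract 1h to convert from UTC+1).
Keanu ∩ Aarav: 13:30-15:15.
Keanu ∩ Aarav ∩ Ines: ∅.
Keanu ∩ Aarav ∩ Ines ∩ Jun: ∅.
Keanu ∩ Aarav ∩ Ines ∩ Jun ∩ Callum: ∅.
Keanu ∩ Aarav ∩ Ines ∩ Jun ∩ Callum ∩ Ugo: ∅.
There is no time when everyone is free.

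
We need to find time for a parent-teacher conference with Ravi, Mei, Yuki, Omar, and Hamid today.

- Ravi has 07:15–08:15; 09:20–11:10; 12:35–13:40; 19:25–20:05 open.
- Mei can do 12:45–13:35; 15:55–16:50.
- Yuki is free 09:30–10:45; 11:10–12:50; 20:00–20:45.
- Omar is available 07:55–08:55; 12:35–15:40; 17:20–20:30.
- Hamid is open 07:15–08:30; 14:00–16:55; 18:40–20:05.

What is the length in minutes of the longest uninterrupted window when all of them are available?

Ravi ∩ Mei: 12:45-13:35.
Ravi ∩ Mei ∩ Yuki: 12:45-12:50.
Ravi ∩ Mei ∩ Yuki ∩ Omar: 12:45-12:50.
Ravi ∩ Mei ∩ Yuki ∩ Omar ∩ Hamid: ∅.
There is no time when everyone is free.
No common window exists, so the longest block is 0 minutes.

0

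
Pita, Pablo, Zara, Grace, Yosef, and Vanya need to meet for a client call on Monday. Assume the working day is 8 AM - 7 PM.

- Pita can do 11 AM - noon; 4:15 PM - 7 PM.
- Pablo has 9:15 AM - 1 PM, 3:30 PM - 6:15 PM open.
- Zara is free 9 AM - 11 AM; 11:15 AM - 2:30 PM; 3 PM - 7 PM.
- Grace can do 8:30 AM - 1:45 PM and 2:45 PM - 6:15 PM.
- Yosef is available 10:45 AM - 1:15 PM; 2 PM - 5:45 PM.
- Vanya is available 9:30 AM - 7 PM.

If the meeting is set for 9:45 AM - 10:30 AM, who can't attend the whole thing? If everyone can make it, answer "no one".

Pita, Yosef

Pita: not fully free for 09:45-10:30. Pablo: free for 09:45-10:30. Zara: free for 09:45-10:30. Grace: free for 09:45-10:30. Yosef: not fully free for 09:45-10:30. Vanya: free for 09:45-10:30.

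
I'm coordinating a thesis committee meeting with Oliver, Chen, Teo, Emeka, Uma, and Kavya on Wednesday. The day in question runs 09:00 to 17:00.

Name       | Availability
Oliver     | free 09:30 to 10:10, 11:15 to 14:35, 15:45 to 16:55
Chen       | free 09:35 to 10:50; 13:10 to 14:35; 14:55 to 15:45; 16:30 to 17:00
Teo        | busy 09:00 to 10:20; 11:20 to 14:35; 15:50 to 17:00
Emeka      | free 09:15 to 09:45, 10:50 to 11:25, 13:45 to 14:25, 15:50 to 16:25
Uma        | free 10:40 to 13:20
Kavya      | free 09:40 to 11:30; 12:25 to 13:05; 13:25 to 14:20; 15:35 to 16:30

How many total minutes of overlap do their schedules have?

Oliver free: 09:30-10:10, 11:15-14:35, 15:45-16:55.
Chen free: 09:35-10:50, 13:10-14:35, 14:55-15:45, 16:30-17:00.
Teo free: 10:20-11:20, 14:35-15:50 (invert busy blocks within the working day).
Emeka free: 09:15-09:45, 10:50-11:25, 13:45-14:25, 15:50-16:25.
Uma free: 10:40-13:20.
Kavya free: 09:40-11:30, 12:25-13:05, 13:25-14:20, 15:35-16:30.
Oliver ∩ Chen: 09:35-10:10, 13:10-14:35, 16:30-16:55.
Oliver ∩ Chen ∩ Teo: ∅.
Oliver ∩ Chen ∩ Teo ∩ Emeka: ∅.
Oliver ∩ Chen ∩ Teo ∩ Emeka ∩ Uma: ∅.
Oliver ∩ Chen ∩ Teo ∩ Emeka ∩ Uma ∩ Kavya: ∅.
There is no time when everyone is free.
There is no common window, so the total is 0 minutes.

0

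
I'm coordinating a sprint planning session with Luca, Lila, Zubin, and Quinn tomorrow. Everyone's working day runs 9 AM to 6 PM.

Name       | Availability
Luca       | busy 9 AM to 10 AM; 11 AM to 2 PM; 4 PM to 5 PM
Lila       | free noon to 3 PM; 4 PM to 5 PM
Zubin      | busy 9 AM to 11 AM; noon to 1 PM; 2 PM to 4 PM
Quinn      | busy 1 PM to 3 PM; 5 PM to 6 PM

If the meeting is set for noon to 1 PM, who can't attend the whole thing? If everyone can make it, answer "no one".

Luca, Zubin

Luca free: 10:00-11:00, 14:00-16:00, 17:00-18:00 (invert busy blocks within the working day).
Lila free: 12:00-15:00, 16:00-17:00.
Zubin free: 11:00-12:00, 13:00-14:00, 16:00-18:00 (invert busy blocks within the working day).
Quinn free: 09:00-13:00, 15:00-17:00 (invert busy blocks within the working day).
Luca: not fully free for 12:00-13:00. Lila: free for 12:00-13:00. Zubin: not fully free for 12:00-13:00. Quinn: free for 12:00-13:00.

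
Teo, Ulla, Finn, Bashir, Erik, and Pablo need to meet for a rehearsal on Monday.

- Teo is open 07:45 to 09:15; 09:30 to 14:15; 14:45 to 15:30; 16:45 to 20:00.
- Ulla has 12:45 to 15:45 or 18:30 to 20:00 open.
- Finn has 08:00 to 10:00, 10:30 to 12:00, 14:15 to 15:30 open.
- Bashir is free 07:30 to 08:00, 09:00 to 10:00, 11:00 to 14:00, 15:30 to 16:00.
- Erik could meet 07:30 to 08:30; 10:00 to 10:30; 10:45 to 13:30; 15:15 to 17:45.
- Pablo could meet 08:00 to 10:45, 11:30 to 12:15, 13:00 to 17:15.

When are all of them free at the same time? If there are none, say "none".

Teo ∩ Ulla: 12:45-14:15, 14:45-15:30, 18:30-20:00.
Teo ∩ Ulla ∩ Finn: 14:45-15:30.
Teo ∩ Ulla ∩ Finn ∩ Bashir: ∅.
Teo ∩ Ulla ∩ Finn ∩ Bashir ∩ Erik: ∅.
Teo ∩ Ulla ∩ Finn ∩ Bashir ∩ Erik ∩ Pablo: ∅.
There is no time when everyone is free.

none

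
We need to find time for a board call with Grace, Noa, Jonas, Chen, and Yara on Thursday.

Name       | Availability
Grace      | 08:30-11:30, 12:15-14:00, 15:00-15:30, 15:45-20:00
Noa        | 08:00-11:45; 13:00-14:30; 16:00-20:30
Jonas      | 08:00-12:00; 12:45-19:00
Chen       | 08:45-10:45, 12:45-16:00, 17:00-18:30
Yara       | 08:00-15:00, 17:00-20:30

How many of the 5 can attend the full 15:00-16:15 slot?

1

Jonas can make the full 15:00-16:15 slot — that's 1.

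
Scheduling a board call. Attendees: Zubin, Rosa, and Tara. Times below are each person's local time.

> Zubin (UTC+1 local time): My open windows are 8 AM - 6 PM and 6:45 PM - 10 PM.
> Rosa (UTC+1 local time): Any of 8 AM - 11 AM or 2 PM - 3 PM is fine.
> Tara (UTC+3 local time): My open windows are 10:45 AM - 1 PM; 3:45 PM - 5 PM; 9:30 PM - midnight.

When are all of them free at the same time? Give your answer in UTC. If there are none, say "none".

Zubin in UTC: 07:00-17:00, 17:45-21:00 (subtract 1h to convert from UTC+1).
Rosa in UTC: 07:00-10:00, 13:00-14:00 (subtract 1h to convert from UTC+1).
Tara in UTC: 07:45-10:00, 12:45-14:00, 18:30-21:00 (subtract 3h to convert from UTC+3).
Zubin ∩ Rosa: 07:00-10:00, 13:00-14:00.
Zubin ∩ Rosa ∩ Tara: 07:45-10:00, 13:00-14:00.
Those are the intersection windows.

07:45-10:00, 13:00-14:00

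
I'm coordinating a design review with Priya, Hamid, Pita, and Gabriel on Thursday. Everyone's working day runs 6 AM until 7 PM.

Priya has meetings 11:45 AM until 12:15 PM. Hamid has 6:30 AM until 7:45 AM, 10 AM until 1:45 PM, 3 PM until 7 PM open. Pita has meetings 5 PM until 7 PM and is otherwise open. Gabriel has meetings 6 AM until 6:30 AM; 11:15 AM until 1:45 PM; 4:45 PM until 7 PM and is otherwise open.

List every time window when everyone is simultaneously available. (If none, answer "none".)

Priya free: 06:00-11:45, 12:15-19:00 (invert busy blocks within the working day).
Hamid free: 06:30-07:45, 10:00-13:45, 15:00-19:00.
Pita free: 06:00-17:00 (invert busy blocks within the working day).
Gabriel free: 06:30-11:15, 13:45-16:45 (invert busy blocks within the working day).
Priya ∩ Hamid: 06:30-07:45, 10:00-11:45, 12:15-13:45, 15:00-19:00.
Priya ∩ Hamid ∩ Pita: 06:30-07:45, 10:00-11:45, 12:15-13:45, 15:00-17:00.
Priya ∩ Hamid ∩ Pita ∩ Gabriel: 06:30-07:45, 10:00-11:15, 15:00-16:45.

06:30-07:45, 10:00-11:15, 15:00-16:45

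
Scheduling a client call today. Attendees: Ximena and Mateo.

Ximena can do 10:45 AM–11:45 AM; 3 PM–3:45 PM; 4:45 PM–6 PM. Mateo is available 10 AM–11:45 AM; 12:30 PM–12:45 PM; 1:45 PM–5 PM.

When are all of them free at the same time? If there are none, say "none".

10:45-11:45, 15:00-15:45, 16:45-17:00

Ximena ∩ Mateo: 10:45-11:45, 15:00-15:45, 16:45-17:00.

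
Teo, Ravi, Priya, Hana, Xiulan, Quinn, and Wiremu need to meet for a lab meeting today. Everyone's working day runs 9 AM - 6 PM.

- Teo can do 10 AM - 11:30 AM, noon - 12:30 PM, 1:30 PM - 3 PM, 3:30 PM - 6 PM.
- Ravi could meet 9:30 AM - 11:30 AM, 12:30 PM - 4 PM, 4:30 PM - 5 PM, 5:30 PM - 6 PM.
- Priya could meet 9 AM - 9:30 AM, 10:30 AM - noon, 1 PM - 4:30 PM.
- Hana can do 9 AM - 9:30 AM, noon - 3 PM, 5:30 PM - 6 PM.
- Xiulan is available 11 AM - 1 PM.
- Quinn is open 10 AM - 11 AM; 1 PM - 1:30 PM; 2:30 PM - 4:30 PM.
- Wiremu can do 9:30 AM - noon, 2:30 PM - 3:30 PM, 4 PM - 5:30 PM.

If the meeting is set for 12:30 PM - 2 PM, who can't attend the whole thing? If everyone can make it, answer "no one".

Priya, Quinn, Teo, Wiremu, Xiulan

Teo: not fully free for 12:30-14:00. Ravi: free for 12:30-14:00. Priya: not fully free for 12:30-14:00. Hana: free for 12:30-14:00. Xiulan: not fully free for 12:30-14:00. Quinn: not fully free for 12:30-14:00. Wiremu: not fully free for 12:30-14:00.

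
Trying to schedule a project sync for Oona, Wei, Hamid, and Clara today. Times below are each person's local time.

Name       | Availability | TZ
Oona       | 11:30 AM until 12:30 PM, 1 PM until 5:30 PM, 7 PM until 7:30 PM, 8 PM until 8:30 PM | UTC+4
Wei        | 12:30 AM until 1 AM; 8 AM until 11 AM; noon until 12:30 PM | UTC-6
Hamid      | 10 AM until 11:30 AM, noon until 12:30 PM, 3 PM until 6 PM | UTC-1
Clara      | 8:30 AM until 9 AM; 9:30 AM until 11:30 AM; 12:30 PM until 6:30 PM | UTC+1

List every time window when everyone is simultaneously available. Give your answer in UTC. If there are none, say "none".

16:00-16:30

Oona in UTC: 07:30-08:30, 09:00-13:30, 15:00-15:30, 16:00-16:30 (subtract 4h to convert from UTC+4).
Wei in UTC: 06:30-07:00, 14:00-17:00, 18:00-18:30 (add 6h to convert from UTC-6).
Hamid in UTC: 11:00-12:30, 13:00-13:30, 16:00-19:00 (add 1h to convert from UTC-1).
Clara in UTC: 07:30-08:00, 08:30-10:30, 11:30-17:30 (subtract 1h to convert from UTC+1).
Oona ∩ Wei: 15:00-15:30, 16:00-16:30.
Oona ∩ Wei ∩ Hamid: 16:00-16:30.
Oona ∩ Wei ∩ Hamid ∩ Clara: 16:00-16:30.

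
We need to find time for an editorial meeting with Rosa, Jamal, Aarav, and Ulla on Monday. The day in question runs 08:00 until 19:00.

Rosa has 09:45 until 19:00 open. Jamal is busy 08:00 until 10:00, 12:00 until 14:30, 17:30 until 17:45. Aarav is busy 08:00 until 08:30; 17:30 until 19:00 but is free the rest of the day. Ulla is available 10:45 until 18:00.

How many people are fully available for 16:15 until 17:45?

Rosa free: 09:45-19:00.
Jamal free: 10:00-12:00, 14:30-17:30, 17:45-19:00 (invert busy blocks within the working day).
Aarav free: 08:30-17:30 (invert busy blocks within the working day).
Ulla free: 10:45-18:00.
Rosa and Ulla can make the full 16:15-17:45 slot — that's 2.

2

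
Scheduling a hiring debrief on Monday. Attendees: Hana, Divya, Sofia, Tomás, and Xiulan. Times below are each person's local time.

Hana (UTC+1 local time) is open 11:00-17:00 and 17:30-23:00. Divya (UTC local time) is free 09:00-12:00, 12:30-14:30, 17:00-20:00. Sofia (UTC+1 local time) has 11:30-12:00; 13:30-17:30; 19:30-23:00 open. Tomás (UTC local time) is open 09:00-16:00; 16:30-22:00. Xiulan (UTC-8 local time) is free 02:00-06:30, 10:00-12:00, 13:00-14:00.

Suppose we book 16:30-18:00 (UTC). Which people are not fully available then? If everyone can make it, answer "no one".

Divya, Sofia, Xiulan

Hana in UTC: 10:00-16:00, 16:30-22:00 (subtract 1h to convert from UTC+1).
Divya in UTC: 09:00-12:00, 12:30-14:30, 17:00-20:00.
Sofia in UTC: 10:30-11:00, 12:30-16:30, 18:30-22:00 (subtract 1h to convert from UTC+1).
Tomás in UTC: 09:00-16:00, 16:30-22:00.
Xiulan in UTC: 10:00-14:30, 18:00-20:00, 21:00-22:00 (add 8h to convert from UTC-8).
Hana: free for 16:30-18:00. Divya: not fully free for 16:30-18:00. Sofia: not fully free for 16:30-18:00. Tomás: free for 16:30-18:00. Xiulan: not fully free for 16:30-18:00.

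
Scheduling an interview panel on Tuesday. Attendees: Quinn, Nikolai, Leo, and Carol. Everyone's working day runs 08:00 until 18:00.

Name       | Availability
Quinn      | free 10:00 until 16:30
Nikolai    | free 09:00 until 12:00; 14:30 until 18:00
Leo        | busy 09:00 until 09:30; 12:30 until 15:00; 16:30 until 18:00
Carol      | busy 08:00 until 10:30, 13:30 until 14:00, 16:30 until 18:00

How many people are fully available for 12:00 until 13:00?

2

Quinn free: 10:00-16:30.
Nikolai free: 09:00-12:00, 14:30-18:00.
Leo free: 08:00-09:00, 09:30-12:30, 15:00-16:30 (invert busy blocks within the working day).
Carol free: 10:30-13:30, 14:00-16:30 (invert busy blocks within the working day).
Quinn and Carol can make the full 12:00-13:00 slot — that's 2.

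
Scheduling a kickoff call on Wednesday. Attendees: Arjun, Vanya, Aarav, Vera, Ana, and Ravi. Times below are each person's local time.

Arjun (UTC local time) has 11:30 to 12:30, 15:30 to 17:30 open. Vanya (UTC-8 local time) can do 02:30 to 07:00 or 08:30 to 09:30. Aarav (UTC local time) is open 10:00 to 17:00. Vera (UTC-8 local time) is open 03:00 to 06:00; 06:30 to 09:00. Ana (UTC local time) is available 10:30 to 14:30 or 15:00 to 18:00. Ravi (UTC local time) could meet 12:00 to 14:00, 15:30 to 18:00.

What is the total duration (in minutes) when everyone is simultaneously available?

60

Arjun in UTC: 11:30-12:30, 15:30-17:30.
Vanya in UTC: 10:30-15:00, 16:30-17:30 (add 8h to convert from UTC-8).
Aarav in UTC: 10:00-17:00.
Vera in UTC: 11:00-14:00, 14:30-17:00 (add 8h to convert from UTC-8).
Ana in UTC: 10:30-14:30, 15:00-18:00.
Ravi in UTC: 12:00-14:00, 15:30-18:00.
Arjun ∩ Vanya: 11:30-12:30, 16:30-17:30.
Arjun ∩ Vanya ∩ Aarav: 11:30-12:30, 16:30-17:00.
Arjun ∩ Vanya ∩ Aarav ∩ Vera: 11:30-12:30, 16:30-17:00.
Arjun ∩ Vanya ∩ Aarav ∩ Vera ∩ Ana: 11:30-12:30, 16:30-17:00.
Arjun ∩ Vanya ∩ Aarav ∩ Vera ∩ Ana ∩ Ravi: 12:00-12:30, 16:30-17:00.
Summing the common windows: 30 + 30 = 60 minutes.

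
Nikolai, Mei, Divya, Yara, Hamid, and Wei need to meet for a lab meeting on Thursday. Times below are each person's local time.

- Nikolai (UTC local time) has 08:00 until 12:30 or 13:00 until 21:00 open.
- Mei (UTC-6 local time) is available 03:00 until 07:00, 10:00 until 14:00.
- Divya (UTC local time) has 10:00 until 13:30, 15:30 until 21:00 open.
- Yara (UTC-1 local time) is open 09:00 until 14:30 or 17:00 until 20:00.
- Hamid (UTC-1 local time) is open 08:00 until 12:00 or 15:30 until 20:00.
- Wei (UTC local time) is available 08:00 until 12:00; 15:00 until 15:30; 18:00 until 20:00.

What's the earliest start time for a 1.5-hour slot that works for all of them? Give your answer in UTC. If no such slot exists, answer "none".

10:00

Nikolai in UTC: 08:00-12:30, 13:00-21:00.
Mei in UTC: 09:00-13:00, 16:00-20:00 (add 6h to convert from UTC-6).
Divya in UTC: 10:00-13:30, 15:30-21:00.
Yara in UTC: 10:00-15:30, 18:00-21:00 (add 1h to convert from UTC-1).
Hamid in UTC: 09:00-13:00, 16:30-21:00 (add 1h to convert from UTC-1).
Wei in UTC: 08:00-12:00, 15:00-15:30, 18:00-20:00.
Nikolai ∩ Mei: 09:00-12:30, 16:00-20:00.
Nikolai ∩ Mei ∩ Divya: 10:00-12:30, 16:00-20:00.
Nikolai ∩ Mei ∩ Divya ∩ Yara: 10:00-12:30, 18:00-20:00.
Nikolai ∩ Mei ∩ Divya ∩ Yara ∩ Hamid: 10:00-12:30, 18:00-20:00.
Nikolai ∩ Mei ∩ Divya ∩ Yara ∩ Hamid ∩ Wei: 10:00-12:00, 18:00-20:00.
The first common window of at least 90 minutes is 10:00-12:00, so the earliest start is 10:00.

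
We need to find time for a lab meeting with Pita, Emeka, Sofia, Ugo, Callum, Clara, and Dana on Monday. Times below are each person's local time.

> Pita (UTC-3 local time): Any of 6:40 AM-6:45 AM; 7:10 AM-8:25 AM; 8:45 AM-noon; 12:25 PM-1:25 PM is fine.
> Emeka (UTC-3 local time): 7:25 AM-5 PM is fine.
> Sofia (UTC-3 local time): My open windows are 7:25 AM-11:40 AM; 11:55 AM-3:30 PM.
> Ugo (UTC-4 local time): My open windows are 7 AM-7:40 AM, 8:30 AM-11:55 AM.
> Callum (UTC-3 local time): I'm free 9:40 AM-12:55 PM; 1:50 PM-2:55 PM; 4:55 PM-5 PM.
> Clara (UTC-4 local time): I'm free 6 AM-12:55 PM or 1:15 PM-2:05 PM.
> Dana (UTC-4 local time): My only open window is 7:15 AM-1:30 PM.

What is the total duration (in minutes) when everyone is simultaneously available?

Pita in UTC: 09:40-09:45, 10:10-11:25, 11:45-15:00, 15:25-16:25 (add 3h to convert from UTC-3).
Emeka in UTC: 10:25-20:00 (add 3h to convert from UTC-3).
Sofia in UTC: 10:25-14:40, 14:55-18:30 (add 3h to convert from UTC-3).
Ugo in UTC: 11:00-11:40, 12:30-15:55 (add 4h to convert from UTC-4).
Callum in UTC: 12:40-15:55, 16:50-17:55, 19:55-20:00 (add 3h to convert from UTC-3).
Clara in UTC: 10:00-16:55, 17:15-18:05 (add 4h to convert from UTC-4).
Dana in UTC: 11:15-17:30 (add 4h to convert from UTC-4).
Pita ∩ Emeka: 10:25-11:25, 11:45-15:00, 15:25-16:25.
Pita ∩ Emeka ∩ Sofia: 10:25-11:25, 11:45-14:40, 14:55-15:00, 15:25-16:25.
Pita ∩ Emeka ∩ Sofia ∩ Ugo: 11:00-11:25, 12:30-14:40, 14:55-15:00, 15:25-15:55.
Pita ∩ Emeka ∩ Sofia ∩ Ugo ∩ Callum: 12:40-14:40, 14:55-15:00, 15:25-15:55.
Pita ∩ Emeka ∩ Sofia ∩ Ugo ∩ Callum ∩ Clara: 12:40-14:40, 14:55-15:00, 15:25-15:55.
Pita ∩ Emeka ∩ Sofia ∩ Ugo ∩ Callum ∩ Clara ∩ Dana: 12:40-14:40, 14:55-15:00, 15:25-15:55.
Summing the common windows: 120 + 5 + 30 = 155 minutes.

155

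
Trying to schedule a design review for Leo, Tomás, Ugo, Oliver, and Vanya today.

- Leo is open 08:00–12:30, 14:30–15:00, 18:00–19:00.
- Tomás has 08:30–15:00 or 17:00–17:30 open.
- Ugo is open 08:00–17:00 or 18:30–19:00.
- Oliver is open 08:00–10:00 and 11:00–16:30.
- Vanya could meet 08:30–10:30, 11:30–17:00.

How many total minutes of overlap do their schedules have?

180

Leo ∩ Tomás: 08:30-12:30, 14:30-15:00.
Leo ∩ Tomás ∩ Ugo: 08:30-12:30, 14:30-15:00.
Leo ∩ Tomás ∩ Ugo ∩ Oliver: 08:30-10:00, 11:00-12:30, 14:30-15:00.
Leo ∩ Tomás ∩ Ugo ∩ Oliver ∩ Vanya: 08:30-10:00, 11:30-12:30, 14:30-15:00.
So the common availability across everyone is 08:30-10:00, 11:30-12:30, 14:30-15:00.
Summing the common windows: 90 + 60 + 30 = 180 minutes.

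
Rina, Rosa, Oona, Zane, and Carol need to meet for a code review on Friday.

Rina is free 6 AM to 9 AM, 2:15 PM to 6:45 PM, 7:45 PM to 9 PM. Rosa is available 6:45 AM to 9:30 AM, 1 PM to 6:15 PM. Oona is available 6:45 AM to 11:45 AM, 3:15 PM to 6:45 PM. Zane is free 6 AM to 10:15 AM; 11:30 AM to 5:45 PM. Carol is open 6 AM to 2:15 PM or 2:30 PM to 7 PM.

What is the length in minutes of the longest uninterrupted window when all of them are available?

Rina ∩ Rosa: 06:45-09:00, 14:15-18:15.
Rina ∩ Rosa ∩ Oona: 06:45-09:00, 15:15-18:15.
Rina ∩ Rosa ∩ Oona ∩ Zane: 06:45-09:00, 15:15-17:45.
Rina ∩ Rosa ∩ Oona ∩ Zane ∩ Carol: 06:45-09:00, 15:15-17:45.
The longest is 15:15-17:45 at 150 minutes.

150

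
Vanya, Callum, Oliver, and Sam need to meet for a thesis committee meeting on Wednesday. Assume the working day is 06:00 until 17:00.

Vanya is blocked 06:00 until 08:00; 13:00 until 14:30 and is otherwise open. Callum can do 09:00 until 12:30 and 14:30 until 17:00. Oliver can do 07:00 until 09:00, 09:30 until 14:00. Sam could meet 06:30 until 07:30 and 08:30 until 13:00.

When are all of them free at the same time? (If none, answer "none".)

Vanya free: 08:00-13:00, 14:30-17:00 (invert busy blocks within the working day).
Callum free: 09:00-12:30, 14:30-17:00.
Oliver free: 07:00-09:00, 09:30-14:00.
Sam free: 06:30-07:30, 08:30-13:00.
Vanya ∩ Callum: 09:00-12:30, 14:30-17:00.
Vanya ∩ Callum ∩ Oliver: 09:30-12:30.
Vanya ∩ Callum ∩ Oliver ∩ Sam: 09:30-12:30.

09:30-12:30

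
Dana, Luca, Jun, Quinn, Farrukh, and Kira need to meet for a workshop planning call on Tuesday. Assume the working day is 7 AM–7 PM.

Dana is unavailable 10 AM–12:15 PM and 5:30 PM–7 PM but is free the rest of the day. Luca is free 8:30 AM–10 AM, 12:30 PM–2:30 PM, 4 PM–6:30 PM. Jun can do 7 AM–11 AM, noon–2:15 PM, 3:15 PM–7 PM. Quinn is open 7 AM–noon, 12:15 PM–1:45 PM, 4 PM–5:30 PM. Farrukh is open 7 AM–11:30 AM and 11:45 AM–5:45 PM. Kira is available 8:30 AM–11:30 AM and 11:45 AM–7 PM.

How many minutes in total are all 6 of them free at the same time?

255

Dana free: 07:00-10:00, 12:15-17:30 (invert busy blocks within the working day).
Luca free: 08:30-10:00, 12:30-14:30, 16:00-18:30.
Jun free: 07:00-11:00, 12:00-14:15, 15:15-19:00.
Quinn free: 07:00-12:00, 12:15-13:45, 16:00-17:30.
Farrukh free: 07:00-11:30, 11:45-17:45.
Kira free: 08:30-11:30, 11:45-19:00.
Dana ∩ Luca: 08:30-10:00, 12:30-14:30, 16:00-17:30.
Dana ∩ Luca ∩ Jun: 08:30-10:00, 12:30-14:15, 16:00-17:30.
Dana ∩ Luca ∩ Jun ∩ Quinn: 08:30-10:00, 12:30-13:45, 16:00-17:30.
Dana ∩ Luca ∩ Jun ∩ Quinn ∩ Farrukh: 08:30-10:00, 12:30-13:45, 16:00-17:30.
Dana ∩ Luca ∩ Jun ∩ Quinn ∩ Farrukh ∩ Kira: 08:30-10:00, 12:30-13:45, 16:00-17:30.
Those are the intersection windows.
Summing the common windows: 90 + 75 + 90 = 255 minutes.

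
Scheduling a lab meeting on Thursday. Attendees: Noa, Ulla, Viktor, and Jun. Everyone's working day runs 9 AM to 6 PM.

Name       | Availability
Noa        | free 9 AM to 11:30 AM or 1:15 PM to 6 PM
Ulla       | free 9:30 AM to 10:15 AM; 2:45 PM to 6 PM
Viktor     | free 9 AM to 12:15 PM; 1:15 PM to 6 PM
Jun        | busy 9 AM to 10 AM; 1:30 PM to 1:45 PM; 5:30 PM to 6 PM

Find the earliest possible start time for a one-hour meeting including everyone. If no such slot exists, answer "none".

14:45

Noa free: 09:00-11:30, 13:15-18:00.
Ulla free: 09:30-10:15, 14:45-18:00.
Viktor free: 09:00-12:15, 13:15-18:00.
Jun free: 10:00-13:30, 13:45-17:30 (invert busy blocks within the working day).
Noa ∩ Ulla: 09:30-10:15, 14:45-18:00.
Noa ∩ Ulla ∩ Viktor: 09:30-10:15, 14:45-18:00.
Noa ∩ Ulla ∩ Viktor ∩ Jun: 10:00-10:15, 14:45-17:30.
So the common availability across everyone is 10:00-10:15, 14:45-17:30.
The first common window of at least 60 minutes is 14:45-17:30, so the earliest start is 14:45.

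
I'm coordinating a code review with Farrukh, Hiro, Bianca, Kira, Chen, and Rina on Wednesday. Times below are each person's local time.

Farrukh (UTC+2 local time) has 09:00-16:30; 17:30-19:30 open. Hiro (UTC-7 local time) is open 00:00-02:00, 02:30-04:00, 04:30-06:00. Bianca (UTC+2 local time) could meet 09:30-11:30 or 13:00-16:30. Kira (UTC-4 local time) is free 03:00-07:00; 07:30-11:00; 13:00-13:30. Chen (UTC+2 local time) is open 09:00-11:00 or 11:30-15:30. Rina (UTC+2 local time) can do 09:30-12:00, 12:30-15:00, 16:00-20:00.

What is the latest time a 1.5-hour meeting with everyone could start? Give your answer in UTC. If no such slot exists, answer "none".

Farrukh in UTC: 07:00-14:30, 15:30-17:30 (subtract 2h to convert from UTC+2).
Hiro in UTC: 07:00-09:00, 09:30-11:00, 11:30-13:00 (add 7h to convert from UTC-7).
Bianca in UTC: 07:30-09:30, 11:00-14:30 (subtract 2h to convert from UTC+2).
Kira in UTC: 07:00-11:00, 11:30-15:00, 17:00-17:30 (add 4h to convert from UTC-4).
Chen in UTC: 07:00-09:00, 09:30-13:30 (subtract 2h to convert from UTC+2).
Rina in UTC: 07:30-10:00, 10:30-13:00, 14:00-18:00 (subtract 2h to convert from UTC+2).
Farrukh ∩ Hiro: 07:00-09:00, 09:30-11:00, 11:30-13:00.
Farrukh ∩ Hiro ∩ Bianca: 07:30-09:00, 11:30-13:00.
Farrukh ∩ Hiro ∩ Bianca ∩ Kira: 07:30-09:00, 11:30-13:00.
Farrukh ∩ Hiro ∩ Bianca ∩ Kira ∩ Chen: 07:30-09:00, 11:30-13:00.
Farrukh ∩ Hiro ∩ Bianca ∩ Kira ∩ Chen ∩ Rina: 07:30-09:00, 11:30-13:00.
The last common window of at least 90 minutes is 11:30-13:00; a 90-minute meeting can start as late as 11:30 and still end by 13:00.

11:30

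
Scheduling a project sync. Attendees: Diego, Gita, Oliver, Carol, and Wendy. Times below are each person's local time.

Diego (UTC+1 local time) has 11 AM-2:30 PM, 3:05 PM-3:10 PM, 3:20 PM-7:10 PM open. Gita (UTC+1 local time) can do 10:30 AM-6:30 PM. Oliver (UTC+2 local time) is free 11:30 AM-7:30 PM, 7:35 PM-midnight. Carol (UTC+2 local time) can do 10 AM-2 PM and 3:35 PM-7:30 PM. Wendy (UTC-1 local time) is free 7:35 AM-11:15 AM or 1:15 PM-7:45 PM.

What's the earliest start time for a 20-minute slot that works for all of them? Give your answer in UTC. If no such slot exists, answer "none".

Diego in UTC: 10:00-13:30, 14:05-14:10, 14:20-18:10 (subtract 1h to convert from UTC+1).
Gita in UTC: 09:30-17:30 (subtract 1h to convert from UTC+1).
Oliver in UTC: 09:30-17:30, 17:35-22:00 (subtract 2h to convert from UTC+2).
Carol in UTC: 08:00-12:00, 13:35-17:30 (subtract 2h to convert from UTC+2).
Wendy in UTC: 08:35-12:15, 14:15-20:45 (add 1h to convert from UTC-1).
Diego ∩ Gita: 10:00-13:30, 14:05-14:10, 14:20-17:30.
Diego ∩ Gita ∩ Oliver: 10:00-13:30, 14:05-14:10, 14:20-17:30.
Diego ∩ Gita ∩ Oliver ∩ Carol: 10:00-12:00, 14:05-14:10, 14:20-17:30.
Diego ∩ Gita ∩ Oliver ∩ Carol ∩ Wendy: 10:00-12:00, 14:20-17:30.
Those are the intersection windows.
The first common window of at least 20 minutes is 10:00-12:00, so the earliest start is 10:00.

10:00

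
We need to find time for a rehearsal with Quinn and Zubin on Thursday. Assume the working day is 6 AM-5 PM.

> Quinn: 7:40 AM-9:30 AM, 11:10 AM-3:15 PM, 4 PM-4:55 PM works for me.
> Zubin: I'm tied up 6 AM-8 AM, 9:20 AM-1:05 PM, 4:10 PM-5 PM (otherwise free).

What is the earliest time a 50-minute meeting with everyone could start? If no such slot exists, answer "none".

08:00

Quinn free: 07:40-09:30, 11:10-15:15, 16:00-16:55.
Zubin free: 08:00-09:20, 13:05-16:10 (invert busy blocks within the working day).
Quinn ∩ Zubin: 08:00-09:20, 13:05-15:15, 16:00-16:10.
Those are the intersection windows.
The first common window of at least 50 minutes is 08:00-09:20, so the earliest start is 08:00.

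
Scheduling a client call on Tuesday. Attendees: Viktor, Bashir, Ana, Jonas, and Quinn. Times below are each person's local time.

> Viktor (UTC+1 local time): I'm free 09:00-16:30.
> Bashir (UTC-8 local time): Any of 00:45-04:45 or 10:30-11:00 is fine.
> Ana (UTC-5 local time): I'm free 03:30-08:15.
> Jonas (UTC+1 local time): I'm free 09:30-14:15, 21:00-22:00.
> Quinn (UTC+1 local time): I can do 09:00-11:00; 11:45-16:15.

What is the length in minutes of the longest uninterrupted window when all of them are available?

Viktor in UTC: 08:00-15:30 (subtract 1h to convert from UTC+1).
Bashir in UTC: 08:45-12:45, 18:30-19:00 (add 8h to convert from UTC-8).
Ana in UTC: 08:30-13:15 (add 5h to convert from UTC-5).
Jonas in UTC: 08:30-13:15, 20:00-21:00 (subtract 1h to convert from UTC+1).
Quinn in UTC: 08:00-10:00, 10:45-15:15 (subtract 1h to convert from UTC+1).
Viktor ∩ Bashir: 08:45-12:45.
Viktor ∩ Bashir ∩ Ana: 08:45-12:45.
Viktor ∩ Bashir ∩ Ana ∩ Jonas: 08:45-12:45.
Viktor ∩ Bashir ∩ Ana ∩ Jonas ∩ Quinn: 08:45-10:00, 10:45-12:45.
Those are the intersection windows.
The longest is 10:45-12:45 at 120 minutes.

120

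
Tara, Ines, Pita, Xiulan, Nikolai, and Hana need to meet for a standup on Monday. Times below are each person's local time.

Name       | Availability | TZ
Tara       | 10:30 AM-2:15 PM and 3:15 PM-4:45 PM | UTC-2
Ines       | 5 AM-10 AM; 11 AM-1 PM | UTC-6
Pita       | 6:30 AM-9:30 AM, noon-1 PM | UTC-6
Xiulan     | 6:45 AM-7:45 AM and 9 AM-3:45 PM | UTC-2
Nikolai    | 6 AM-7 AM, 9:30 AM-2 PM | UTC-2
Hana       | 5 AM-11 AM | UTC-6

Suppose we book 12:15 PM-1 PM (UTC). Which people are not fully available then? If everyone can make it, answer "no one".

Tara in UTC: 12:30-16:15, 17:15-18:45 (add 2h to convert from UTC-2).
Ines in UTC: 11:00-16:00, 17:00-19:00 (add 6h to convert from UTC-6).
Pita in UTC: 12:30-15:30, 18:00-19:00 (add 6h to convert from UTC-6).
Xiulan in UTC: 08:45-09:45, 11:00-17:45 (add 2h to convert from UTC-2).
Nikolai in UTC: 08:00-09:00, 11:30-16:00 (add 2h to convert from UTC-2).
Hana in UTC: 11:00-17:00 (add 6h to convert from UTC-6).
Tara: not fully free for 12:15-13:00. Ines: free for 12:15-13:00. Pita: not fully free for 12:15-13:00. Xiulan: free for 12:15-13:00. Nikolai: free for 12:15-13:00. Hana: free for 12:15-13:00.

Pita, Tara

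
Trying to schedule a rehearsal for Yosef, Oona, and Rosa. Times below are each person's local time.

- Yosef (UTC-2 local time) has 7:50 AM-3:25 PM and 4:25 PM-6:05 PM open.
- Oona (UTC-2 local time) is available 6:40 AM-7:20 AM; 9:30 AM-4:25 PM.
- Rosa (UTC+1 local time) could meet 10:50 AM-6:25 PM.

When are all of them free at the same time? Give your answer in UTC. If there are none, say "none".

11:30-17:25

Yosef in UTC: 09:50-17:25, 18:25-20:05 (add 2h to convert from UTC-2).
Oona in UTC: 08:40-09:20, 11:30-18:25 (add 2h to convert from UTC-2).
Rosa in UTC: 09:50-17:25 (subtract 1h to convert from UTC+1).
Yosef ∩ Oona: 11:30-17:25.
Yosef ∩ Oona ∩ Rosa: 11:30-17:25.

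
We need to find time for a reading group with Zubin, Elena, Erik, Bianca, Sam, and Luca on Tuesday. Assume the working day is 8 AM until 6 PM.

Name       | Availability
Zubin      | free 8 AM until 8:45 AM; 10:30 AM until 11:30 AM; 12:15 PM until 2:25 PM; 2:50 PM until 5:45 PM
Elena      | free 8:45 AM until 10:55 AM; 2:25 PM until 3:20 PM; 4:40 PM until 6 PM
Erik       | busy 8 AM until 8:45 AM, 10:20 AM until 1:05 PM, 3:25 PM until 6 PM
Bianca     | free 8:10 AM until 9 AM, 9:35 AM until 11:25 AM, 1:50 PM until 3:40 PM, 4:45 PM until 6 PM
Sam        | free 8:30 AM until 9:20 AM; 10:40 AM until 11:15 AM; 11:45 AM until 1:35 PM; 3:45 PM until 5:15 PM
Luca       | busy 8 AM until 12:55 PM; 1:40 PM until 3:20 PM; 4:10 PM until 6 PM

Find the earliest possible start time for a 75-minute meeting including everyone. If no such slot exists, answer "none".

Zubin free: 08:00-08:45, 10:30-11:30, 12:15-14:25, 14:50-17:45.
Elena free: 08:45-10:55, 14:25-15:20, 16:40-18:00.
Erik free: 08:45-10:20, 13:05-15:25 (invert busy blocks within the working day).
Bianca free: 08:10-09:00, 09:35-11:25, 13:50-15:40, 16:45-18:00.
Sam free: 08:30-09:20, 10:40-11:15, 11:45-13:35, 15:45-17:15.
Luca free: 12:55-13:40, 15:20-16:10 (invert busy blocks within the working day).
Zubin ∩ Elena: 10:30-10:55, 14:50-15:20, 16:40-17:45.
Zubin ∩ Elena ∩ Erik: 14:50-15:20.
Zubin ∩ Elena ∩ Erik ∩ Bianca: 14:50-15:20.
Zubin ∩ Elena ∩ Erik ∩ Bianca ∩ Sam: ∅.
Zubin ∩ Elena ∩ Erik ∩ Bianca ∩ Sam ∩ Luca: ∅.
There is no time when everyone is free.
No common window is at least 75 minutes long.

none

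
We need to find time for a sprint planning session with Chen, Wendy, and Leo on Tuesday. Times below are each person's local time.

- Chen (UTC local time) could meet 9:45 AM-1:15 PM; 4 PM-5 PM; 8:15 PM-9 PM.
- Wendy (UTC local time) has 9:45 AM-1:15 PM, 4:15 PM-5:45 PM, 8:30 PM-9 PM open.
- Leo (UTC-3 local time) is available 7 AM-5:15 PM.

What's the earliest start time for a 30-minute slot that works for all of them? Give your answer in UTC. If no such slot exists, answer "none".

10:00

Chen in UTC: 09:45-13:15, 16:00-17:00, 20:15-21:00.
Wendy in UTC: 09:45-13:15, 16:15-17:45, 20:30-21:00.
Leo in UTC: 10:00-20:15 (add 3h to convert from UTC-3).
Chen ∩ Wendy: 09:45-13:15, 16:15-17:00, 20:30-21:00.
Chen ∩ Wendy ∩ Leo: 10:00-13:15, 16:15-17:00.
The first common window of at least 30 minutes is 10:00-13:15, so the earliest start is 10:00.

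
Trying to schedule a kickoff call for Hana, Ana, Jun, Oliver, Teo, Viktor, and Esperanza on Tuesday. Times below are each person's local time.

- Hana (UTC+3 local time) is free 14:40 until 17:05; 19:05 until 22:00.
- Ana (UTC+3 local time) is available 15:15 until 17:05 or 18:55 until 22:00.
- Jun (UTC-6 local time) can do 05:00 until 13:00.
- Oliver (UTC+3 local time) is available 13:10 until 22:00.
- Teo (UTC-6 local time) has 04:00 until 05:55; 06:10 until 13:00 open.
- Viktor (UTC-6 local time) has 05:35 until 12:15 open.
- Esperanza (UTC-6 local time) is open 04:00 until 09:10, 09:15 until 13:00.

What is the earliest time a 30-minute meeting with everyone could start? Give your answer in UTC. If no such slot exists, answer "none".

Hana in UTC: 11:40-14:05, 16:05-19:00 (subtract 3h to convert from UTC+3).
Ana in UTC: 12:15-14:05, 15:55-19:00 (subtract 3h to convert from UTC+3).
Jun in UTC: 11:00-19:00 (add 6h to convert from UTC-6).
Oliver in UTC: 10:10-19:00 (subtract 3h to convert from UTC+3).
Teo in UTC: 10:00-11:55, 12:10-19:00 (add 6h to convert from UTC-6).
Viktor in UTC: 11:35-18:15 (add 6h to convert from UTC-6).
Esperanza in UTC: 10:00-15:10, 15:15-19:00 (add 6h to convert from UTC-6).
Hana ∩ Ana: 12:15-14:05, 16:05-19:00.
Hana ∩ Ana ∩ Jun: 12:15-14:05, 16:05-19:00.
Hana ∩ Ana ∩ Jun ∩ Oliver: 12:15-14:05, 16:05-19:00.
Hana ∩ Ana ∩ Jun ∩ Oliver ∩ Teo: 12:15-14:05, 16:05-19:00.
Hana ∩ Ana ∩ Jun ∩ Oliver ∩ Teo ∩ Viktor: 12:15-14:05, 16:05-18:15.
Hana ∩ Ana ∩ Jun ∩ Oliver ∩ Teo ∩ Viktor ∩ Esperanza: 12:15-14:05, 16:05-18:15.
Those are the intersection windows.
The first common window of at least 30 minutes is 12:15-14:05, so the earliest start is 12:15.

12:15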